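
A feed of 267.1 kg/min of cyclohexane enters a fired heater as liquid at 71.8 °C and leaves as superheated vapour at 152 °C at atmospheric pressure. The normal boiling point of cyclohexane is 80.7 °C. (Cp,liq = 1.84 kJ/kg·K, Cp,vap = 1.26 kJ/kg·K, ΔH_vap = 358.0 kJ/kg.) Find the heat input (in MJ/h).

Q = 7440 MJ/h

liquid 71.8→80.7 °C: 16.376 kJ/kg
vaporisation at 80.7 °C: 358 kJ/kg
vapour 80.7→152 °C: 89.838 kJ/kg
Δh = 16.376 + 358 + 89.838 = 464.21 kJ/kg
Q = ṁ·Δh = 267.1 kg/min × 464.21 kJ/kg = 123990 kJ/min
|Q| = 2066.5 kW = 7439.5 MJ/h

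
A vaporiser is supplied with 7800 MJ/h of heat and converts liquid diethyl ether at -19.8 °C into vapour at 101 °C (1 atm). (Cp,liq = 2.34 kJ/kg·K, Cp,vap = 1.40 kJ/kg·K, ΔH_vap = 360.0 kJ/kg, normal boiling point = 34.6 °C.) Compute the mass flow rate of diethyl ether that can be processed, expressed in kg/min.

ṁ = 224 kg/min

Δh = 2.34×(34.6−-19.8) + 360.0 + 1.40×(101−34.6) = 580.26 kJ/kg
Q = 7800 MJ/h = 2166.7 kJ/s = 130000 kJ/min
ṁ = Q/Δh = 130000 / 580.26 = 224.04 kg/min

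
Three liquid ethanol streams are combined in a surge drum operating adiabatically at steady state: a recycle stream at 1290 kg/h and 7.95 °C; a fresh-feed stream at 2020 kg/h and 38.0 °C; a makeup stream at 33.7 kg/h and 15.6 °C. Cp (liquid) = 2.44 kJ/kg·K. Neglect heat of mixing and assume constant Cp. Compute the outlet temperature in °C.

T_out = 26.2 °C

No heat crosses the boundary, so H_out = H_in.
Σ ṁᵢCp,ᵢTᵢ = 1290×2.44×7.95 + 2020×2.44×38.0 + 33.7×2.44×15.6 = 213600
Σ ṁᵢCp,ᵢ = 1290×2.44 + 2020×2.44 + 33.7×2.44 = 8158.6
T_out = 213600 / 8158.6 = 26.181 °C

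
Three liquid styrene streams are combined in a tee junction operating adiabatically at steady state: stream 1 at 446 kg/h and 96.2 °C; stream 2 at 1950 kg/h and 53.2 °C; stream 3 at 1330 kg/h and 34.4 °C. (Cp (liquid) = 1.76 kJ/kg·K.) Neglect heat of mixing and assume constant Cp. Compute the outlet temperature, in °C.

Adiabatic, steady state ⇒ Σ ṁᵢCp,ᵢ(T_out − Tᵢ) = 0
T_out = Σ ṁᵢCp,ᵢTᵢ / Σ ṁᵢCp,ᵢ
      = 338620 / 6557.8 = 51.636 °C

T_out = 51.6 °C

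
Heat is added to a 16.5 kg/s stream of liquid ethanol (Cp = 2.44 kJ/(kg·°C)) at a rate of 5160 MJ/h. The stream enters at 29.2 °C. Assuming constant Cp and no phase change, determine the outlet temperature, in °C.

Q = 5160 MJ/h = 1433.3 kJ/s
ΔT = Q/(ṁ·Cp) = 1433.3/(16.5×2.44) = 35.602 K
T_out = 29.2 + 35.602 = 64.802 °C

T_out = 64.8 °C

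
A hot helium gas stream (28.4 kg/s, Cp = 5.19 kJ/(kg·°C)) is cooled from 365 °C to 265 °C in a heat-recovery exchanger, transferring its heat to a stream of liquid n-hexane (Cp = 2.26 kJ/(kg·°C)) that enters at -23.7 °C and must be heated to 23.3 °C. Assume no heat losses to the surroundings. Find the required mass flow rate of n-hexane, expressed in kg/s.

Heat released by hot stream: Q = 28.4 × 5.19 × (365 − 265) = 14740 kJ/s
Energy balance on cold side (adiabatic exchanger): Q = ṁ_c·Cp_c·(T_c,out − T_c,in)
ṁ_c = 14740 / [2.26 × (23.3 − -23.7)] = 138.76 kg/s

ṁ_c = 139 kg/s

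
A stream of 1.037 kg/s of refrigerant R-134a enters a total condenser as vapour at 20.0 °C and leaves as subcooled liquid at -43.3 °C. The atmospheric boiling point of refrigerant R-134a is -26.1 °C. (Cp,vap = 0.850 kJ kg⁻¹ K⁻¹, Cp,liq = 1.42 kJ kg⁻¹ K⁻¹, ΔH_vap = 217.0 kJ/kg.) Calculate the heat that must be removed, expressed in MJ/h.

Q_c = 1050 MJ/h

vapour 20.0→-26.1 °C: -39.185 kJ/kg
condensation at -26.1 °C: -217 kJ/kg
liquid -26.1→-43.3 °C: -24.424 kJ/kg
Δh = -39.185 + -217 + -24.424 = -280.61 kJ/kg
Q = ṁ·Δh = 1.037 kg/s × -280.61 kJ/kg = -290.99 kJ/s
|Q| = 290.99 kW = 1047.6 MJ/h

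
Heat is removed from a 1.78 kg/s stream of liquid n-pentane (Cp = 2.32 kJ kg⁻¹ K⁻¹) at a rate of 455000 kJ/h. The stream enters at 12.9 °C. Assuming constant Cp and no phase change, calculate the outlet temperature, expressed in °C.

Q = 455000 kJ/h = 126.39 kJ/s
ΔT = Q/(ṁ·Cp) = 126.39/(1.78×2.32) = 30.606 K
T_out = 12.9 − 30.606 = -17.706 °C

T_out = -17.7 °C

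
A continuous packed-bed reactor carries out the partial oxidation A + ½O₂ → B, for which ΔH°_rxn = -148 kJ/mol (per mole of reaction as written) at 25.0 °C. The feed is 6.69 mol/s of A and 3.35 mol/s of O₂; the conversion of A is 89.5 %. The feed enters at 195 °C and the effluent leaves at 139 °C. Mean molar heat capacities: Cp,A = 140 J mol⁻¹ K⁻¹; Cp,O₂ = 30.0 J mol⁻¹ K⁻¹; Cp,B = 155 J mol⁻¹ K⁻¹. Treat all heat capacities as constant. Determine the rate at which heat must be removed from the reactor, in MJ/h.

Extent of reaction ξ = 0.895 × 6.69 = 5.9876 mol/s
Reaction term: ξ·ΔH°_rxn = 5.9876 × -148 = -886.16 kJ/s
Sensible, feed 195→25 °C: -176.31 kJ/s
Outlet flows (mol/s): A 0.70245, O₂ 0.35622, B 5.9876
Sensible, products 25→139 °C: 118.23 kJ/s
Q = ΔH = -944.24 kJ/s = -944.24 kW
Heat removed = 3399.2 MJ/h

Q_out = 3400 MJ/h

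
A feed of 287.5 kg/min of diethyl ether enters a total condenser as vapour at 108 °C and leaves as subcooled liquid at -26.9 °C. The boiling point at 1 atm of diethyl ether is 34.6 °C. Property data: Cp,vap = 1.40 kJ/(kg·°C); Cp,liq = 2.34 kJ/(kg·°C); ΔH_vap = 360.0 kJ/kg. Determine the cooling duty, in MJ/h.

vapour 108→34.6 °C: -102.76 kJ/kg
condensation at 34.6 °C: -360 kJ/kg
liquid 34.6→-26.9 °C: -143.91 kJ/kg
Δh = -102.76 + -360 + -143.91 = -606.67 kJ/kg
Q = ṁ·Δh = 287.5 kg/min × -606.67 kJ/kg = -174420 kJ/min
|Q| = 2907 kW = 10465 MJ/h

Q_c = 10500 MJ/h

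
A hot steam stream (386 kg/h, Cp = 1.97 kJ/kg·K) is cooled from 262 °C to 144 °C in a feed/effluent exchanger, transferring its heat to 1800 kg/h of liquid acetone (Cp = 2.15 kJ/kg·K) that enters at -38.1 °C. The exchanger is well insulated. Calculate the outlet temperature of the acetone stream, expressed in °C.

Heat released by hot stream: Q = 386 × 1.97 × (262 − 144) = 89730 kJ/h
Energy balance on cold side (adiabatic exchanger): Q = ṁ_c·Cp_c·(T_c,out − T_c,in)
T_c,out = -38.1 + 89730/(1800 × 2.15) = -14.914 °C

T_c,out = -14.9 °C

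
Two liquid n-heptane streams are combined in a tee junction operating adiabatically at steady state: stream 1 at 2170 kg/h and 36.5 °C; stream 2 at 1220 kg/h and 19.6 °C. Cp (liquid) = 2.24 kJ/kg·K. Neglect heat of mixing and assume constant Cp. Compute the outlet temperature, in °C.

Adiabatic, steady state ⇒ Σ ṁᵢCp,ᵢ(T_out − Tᵢ) = 0
T_out = Σ ṁᵢCp,ᵢTᵢ / Σ ṁᵢCp,ᵢ
      = 230980 / 7593.6 = 30.418 °C

T_out = 30.4 °C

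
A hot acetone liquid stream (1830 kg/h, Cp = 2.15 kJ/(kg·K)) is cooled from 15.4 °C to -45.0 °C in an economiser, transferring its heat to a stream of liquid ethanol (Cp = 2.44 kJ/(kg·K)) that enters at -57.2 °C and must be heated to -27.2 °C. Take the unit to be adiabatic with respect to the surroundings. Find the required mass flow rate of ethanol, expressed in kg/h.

ṁ_c = 3250 kg/h

Heat released by hot stream: Q = 1830 × 2.15 × (15.4 − -45.0) = 237640 kJ/h
Energy balance on cold side (adiabatic exchanger): Q = ṁ_c·Cp_c·(T_c,out − T_c,in)
ṁ_c = 237640 / [2.44 × (-27.2 − -57.2)] = 3246.5 kg/h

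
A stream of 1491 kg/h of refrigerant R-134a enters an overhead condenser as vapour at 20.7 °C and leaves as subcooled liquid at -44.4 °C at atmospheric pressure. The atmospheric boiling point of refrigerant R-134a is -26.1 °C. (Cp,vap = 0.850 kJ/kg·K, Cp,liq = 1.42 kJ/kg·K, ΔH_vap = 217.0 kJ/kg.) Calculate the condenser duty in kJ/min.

vapour 20.7→-26.1 °C: -39.78 kJ/kg
condensation at -26.1 °C: -217 kJ/kg
liquid -26.1→-44.4 °C: -25.986 kJ/kg
Δh = -39.78 + -217 + -25.986 = -282.77 kJ/kg
Q = ṁ·Δh = 1491 kg/h × -282.77 kJ/kg = -421600 kJ/h
|Q| = 117.11 kW = 7026.7 kJ/min

Q_c = 7030 kJ/min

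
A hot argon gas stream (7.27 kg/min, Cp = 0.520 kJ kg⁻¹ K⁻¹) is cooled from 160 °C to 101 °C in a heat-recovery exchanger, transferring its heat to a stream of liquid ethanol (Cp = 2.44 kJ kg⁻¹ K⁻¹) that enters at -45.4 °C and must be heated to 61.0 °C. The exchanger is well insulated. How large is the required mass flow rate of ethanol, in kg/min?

ṁ_c = 0.859 kg/min

Heat released by hot stream: Q = 7.27 × 0.520 × (160 − 101) = 223.04 kJ/min
Energy balance on cold side (adiabatic exchanger): Q = ṁ_c·Cp_c·(T_c,out − T_c,in)
ṁ_c = 223.04 / [2.44 × (61.0 − -45.4)] = 0.85913 kg/min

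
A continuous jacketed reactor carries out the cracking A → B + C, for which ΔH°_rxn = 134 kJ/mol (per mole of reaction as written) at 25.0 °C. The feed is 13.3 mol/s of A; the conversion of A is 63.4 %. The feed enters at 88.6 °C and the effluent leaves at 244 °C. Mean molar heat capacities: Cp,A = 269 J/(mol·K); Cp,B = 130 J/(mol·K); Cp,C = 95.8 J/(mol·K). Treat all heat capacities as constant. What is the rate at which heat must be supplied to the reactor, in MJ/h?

Q_in = 5780 MJ/h

Extent of reaction ξ = 0.634 × 13.3 = 8.4322 mol/s
Reaction term: ξ·ΔH°_rxn = 8.4322 × 134 = 1129.9 kJ/s
Sensible, feed 88.6→25 °C: -227.54 kJ/s
Outlet flows (mol/s): A 4.8678, B 8.4322, C 8.4322
Sensible, products 25→244 °C: 703.74 kJ/s
Q = ΔH = 1606.1 kJ/s = 1606.1 kW
Heat supplied = 5782 MJ/h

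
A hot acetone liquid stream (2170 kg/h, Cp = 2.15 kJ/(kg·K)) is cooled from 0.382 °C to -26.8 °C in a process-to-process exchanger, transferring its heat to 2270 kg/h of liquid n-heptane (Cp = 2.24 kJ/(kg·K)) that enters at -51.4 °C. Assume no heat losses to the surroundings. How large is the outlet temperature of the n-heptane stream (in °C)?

Heat released by hot stream: Q = 2170 × 2.15 × (0.382 − -26.8) = 126820 kJ/h
Energy balance on cold side (adiabatic exchanger): Q = ṁ_c·Cp_c·(T_c,out − T_c,in)
T_c,out = -51.4 + 126820/(2270 × 2.24) = -26.459 °C

T_c,out = -26.5 °C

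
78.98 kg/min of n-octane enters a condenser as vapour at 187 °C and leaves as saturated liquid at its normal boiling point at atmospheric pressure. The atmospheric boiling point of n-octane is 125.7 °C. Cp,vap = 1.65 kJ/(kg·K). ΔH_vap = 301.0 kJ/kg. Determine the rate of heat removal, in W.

Q_c = 529000 W

vapour 187→125.7 °C: -101.14 kJ/kg
condensation at 125.7 °C: -301 kJ/kg
Δh = -101.14 + -301 = -402.14 kJ/kg
Q = ṁ·Δh = 78.98 kg/min × -402.14 kJ/kg = -31761 kJ/min
|Q| = 529.36 kW = 529360 W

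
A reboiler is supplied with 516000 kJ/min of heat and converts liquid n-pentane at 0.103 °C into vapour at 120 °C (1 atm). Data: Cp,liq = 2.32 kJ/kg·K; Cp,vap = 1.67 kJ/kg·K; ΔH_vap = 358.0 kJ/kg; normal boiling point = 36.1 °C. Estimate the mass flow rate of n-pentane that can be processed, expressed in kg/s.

Δh = 2.32×(36.1−0.103) + 358.0 + 1.67×(120−36.1) = 581.63 kJ/kg
Q = 516000 kJ/min = 8600 kJ/s = 8600 kJ/s
ṁ = Q/Δh = 8600 / 581.63 = 14.786 kg/s

ṁ = 14.8 kg/s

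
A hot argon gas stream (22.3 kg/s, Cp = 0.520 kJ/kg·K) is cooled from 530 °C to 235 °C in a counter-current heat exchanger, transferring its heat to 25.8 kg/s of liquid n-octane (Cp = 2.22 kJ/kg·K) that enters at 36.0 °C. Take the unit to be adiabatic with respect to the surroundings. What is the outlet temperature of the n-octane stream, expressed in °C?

Heat released by hot stream: Q = 22.3 × 0.520 × (530 − 235) = 3420.8 kJ/s
Energy balance on cold side (adiabatic exchanger): Q = ṁ_c·Cp_c·(T_c,out − T_c,in)
T_c,out = 36.0 + 3420.8/(25.8 × 2.22) = 95.725 °C

T_c,out = 95.7 °C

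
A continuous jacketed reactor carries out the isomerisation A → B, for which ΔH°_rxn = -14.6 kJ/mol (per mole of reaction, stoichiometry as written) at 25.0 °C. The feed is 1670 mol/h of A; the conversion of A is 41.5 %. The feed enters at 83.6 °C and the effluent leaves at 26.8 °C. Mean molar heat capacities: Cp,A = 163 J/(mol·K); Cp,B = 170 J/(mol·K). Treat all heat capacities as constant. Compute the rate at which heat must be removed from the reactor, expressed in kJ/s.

Extent of reaction ξ = 0.415 × 1670 = 693.05 mol/h
Reaction term: ξ·ΔH°_rxn = 693.05 × -14.6 = -10119 kJ/h
Sensible, feed 83.6→25 °C: -15952 kJ/h
Outlet flows (mol/h): A 976.95, B 693.05
Sensible, products 25→26.8 °C: 498.71 kJ/h
Q = ΔH = -25571 kJ/h = -7.1031 kW
Heat removed = 7.1031 kJ/s

Q_out = 7.10 kJ/s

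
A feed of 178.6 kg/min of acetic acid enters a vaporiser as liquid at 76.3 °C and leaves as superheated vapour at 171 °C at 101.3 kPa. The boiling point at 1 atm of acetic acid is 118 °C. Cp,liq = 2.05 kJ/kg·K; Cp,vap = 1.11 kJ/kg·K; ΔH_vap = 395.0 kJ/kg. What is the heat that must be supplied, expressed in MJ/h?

Q = 5780 MJ/h

liquid 76.3→118 °C: 85.485 kJ/kg
vaporisation at 118 °C: 395 kJ/kg
vapour 118→171 °C: 58.83 kJ/kg
Δh = 85.485 + 395 + 58.83 = 539.32 kJ/kg
Q = ṁ·Δh = 178.6 kg/min × 539.32 kJ/kg = 96322 kJ/min
|Q| = 1605.4 kW = 5779.3 MJ/h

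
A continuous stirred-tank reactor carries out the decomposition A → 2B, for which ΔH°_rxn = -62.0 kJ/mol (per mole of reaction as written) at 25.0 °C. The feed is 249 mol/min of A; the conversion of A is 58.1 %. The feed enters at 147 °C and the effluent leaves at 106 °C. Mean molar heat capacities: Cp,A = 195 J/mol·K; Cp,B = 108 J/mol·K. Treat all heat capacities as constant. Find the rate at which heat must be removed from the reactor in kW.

Q_out = 179 kW

Extent of reaction ξ = 0.581 × 249 = 144.67 mol/min
Reaction term: ξ·ΔH°_rxn = 144.67 × -62.0 = -8969.5 kJ/min
Sensible, feed 147→25 °C: -5923.7 kJ/min
Outlet flows (mol/min): A 104.33, B 289.34
Sensible, products 25→106 °C: 4179 kJ/min
Q = ΔH = -10714 kJ/min = -178.57 kW
Heat removed = 178.57 kW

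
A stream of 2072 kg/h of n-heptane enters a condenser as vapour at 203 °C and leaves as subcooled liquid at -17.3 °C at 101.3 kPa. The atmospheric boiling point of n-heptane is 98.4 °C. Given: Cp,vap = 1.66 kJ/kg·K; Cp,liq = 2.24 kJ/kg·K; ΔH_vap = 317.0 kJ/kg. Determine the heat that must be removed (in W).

vapour 203→98.4 °C: -173.64 kJ/kg
condensation at 98.4 °C: -317 kJ/kg
liquid 98.4→-17.3 °C: -259.17 kJ/kg
Δh = -173.64 + -317 + -259.17 = -749.8 kJ/kg
Q = ṁ·Δh = 2072 kg/h × -749.8 kJ/kg = -1.5536e+06 kJ/h
|Q| = 431.55 kW = 431550 W

Q_c = 432000 W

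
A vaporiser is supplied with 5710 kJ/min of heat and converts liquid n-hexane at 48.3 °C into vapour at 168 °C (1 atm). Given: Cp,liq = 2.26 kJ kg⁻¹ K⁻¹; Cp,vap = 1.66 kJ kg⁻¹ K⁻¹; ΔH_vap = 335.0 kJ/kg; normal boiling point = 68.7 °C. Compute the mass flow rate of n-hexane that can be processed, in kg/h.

ṁ = 628 kg/h

Δh = 2.26×(68.7−48.3) + 335.0 + 1.66×(168−68.7) = 545.94 kJ/kg
Q = 5710 kJ/min = 95.167 kJ/s = 342600 kJ/h
ṁ = Q/Δh = 342600 / 545.94 = 627.54 kg/h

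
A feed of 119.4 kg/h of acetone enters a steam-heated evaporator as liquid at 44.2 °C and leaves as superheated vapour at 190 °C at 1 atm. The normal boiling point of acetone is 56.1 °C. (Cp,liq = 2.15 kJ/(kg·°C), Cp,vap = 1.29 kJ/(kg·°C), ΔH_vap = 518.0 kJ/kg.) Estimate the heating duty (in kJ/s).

liquid 44.2→56.1 °C: 25.585 kJ/kg
vaporisation at 56.1 °C: 518 kJ/kg
vapour 56.1→190 °C: 172.73 kJ/kg
Δh = 25.585 + 518 + 172.73 = 716.32 kJ/kg
Q = ṁ·Δh = 119.4 kg/h × 716.32 kJ/kg = 85528 kJ/h
|Q| = 23.758 kW

Q = 23.8 kJ/s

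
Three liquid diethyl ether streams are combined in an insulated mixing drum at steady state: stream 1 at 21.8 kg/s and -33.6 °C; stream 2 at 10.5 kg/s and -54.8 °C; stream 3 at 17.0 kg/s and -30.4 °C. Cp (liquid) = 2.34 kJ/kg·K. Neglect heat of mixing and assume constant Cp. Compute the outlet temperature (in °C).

T_out = -37.0 °C

Energy balance with Q = 0: Σ ṁᵢCp,ᵢ(T_out − Tᵢ) = 0
T_out = Σ ṁᵢCp,ᵢTᵢ / Σ ṁᵢCp,ᵢ
      = -4269.8 / 115.36 = -37.012 °C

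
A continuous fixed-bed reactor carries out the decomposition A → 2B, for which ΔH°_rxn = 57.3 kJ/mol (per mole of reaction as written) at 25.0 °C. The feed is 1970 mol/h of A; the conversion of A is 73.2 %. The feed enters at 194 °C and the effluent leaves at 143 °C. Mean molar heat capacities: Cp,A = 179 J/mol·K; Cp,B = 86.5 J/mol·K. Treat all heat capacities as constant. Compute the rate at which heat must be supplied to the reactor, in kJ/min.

Q_in = 1060 kJ/min

Extent of reaction ξ = 0.732 × 1970 = 1442 mol/h
Reaction term: ξ·ΔH°_rxn = 1442 × 57.3 = 82629 kJ/h
Sensible, feed 194→25 °C: -59594 kJ/h
Outlet flows (mol/h): A 527.96, B 2884.1
Sensible, products 25→143 °C: 40589 kJ/h
Q = ΔH = 63624 kJ/h = 17.673 kW
Heat supplied = 1060.4 kJ/min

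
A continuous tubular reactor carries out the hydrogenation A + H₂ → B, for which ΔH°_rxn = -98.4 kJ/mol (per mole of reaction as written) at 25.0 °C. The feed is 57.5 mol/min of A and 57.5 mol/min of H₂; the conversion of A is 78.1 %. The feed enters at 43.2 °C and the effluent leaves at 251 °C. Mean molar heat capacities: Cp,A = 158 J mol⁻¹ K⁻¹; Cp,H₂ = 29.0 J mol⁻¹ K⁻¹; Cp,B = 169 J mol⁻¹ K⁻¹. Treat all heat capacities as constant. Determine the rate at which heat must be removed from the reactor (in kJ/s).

Extent of reaction ξ = 0.781 × 57.5 = 44.907 mol/min
Reaction term: ξ·ΔH°_rxn = 44.907 × -98.4 = -4418.9 kJ/min
Sensible, feed 43.2→25 °C: -195.7 kJ/min
Outlet flows (mol/min): A 12.593, H₂ 12.593, B 44.907
Sensible, products 25→251 °C: 2247.4 kJ/min
Q = ΔH = -2367.2 kJ/min = -39.454 kW
Heat removed = 39.454 kJ/s

Q_out = 39.5 kJ/s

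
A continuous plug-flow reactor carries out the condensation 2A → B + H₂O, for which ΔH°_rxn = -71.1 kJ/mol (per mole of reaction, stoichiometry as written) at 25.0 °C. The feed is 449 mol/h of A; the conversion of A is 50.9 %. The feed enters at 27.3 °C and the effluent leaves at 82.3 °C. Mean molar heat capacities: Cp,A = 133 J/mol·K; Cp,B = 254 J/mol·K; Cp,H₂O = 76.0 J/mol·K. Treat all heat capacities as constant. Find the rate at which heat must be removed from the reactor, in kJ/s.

Extent of reaction ξ = 0.509 × 449 / 2 = 114.27 mol/h
Reaction term: ξ·ΔH°_rxn = 114.27 × -71.1 = -8124.6 kJ/h
Sensible, feed 27.3→25 °C: -137.35 kJ/h
Outlet flows (mol/h): A 220.46, B 114.27, H₂O 114.27
Sensible, products 25→82.3 °C: 3840.8 kJ/h
Q = ΔH = -4421.1 kJ/h = -1.2281 kW
Heat removed = 1.2281 kJ/s

Q_out = 1.23 kJ/s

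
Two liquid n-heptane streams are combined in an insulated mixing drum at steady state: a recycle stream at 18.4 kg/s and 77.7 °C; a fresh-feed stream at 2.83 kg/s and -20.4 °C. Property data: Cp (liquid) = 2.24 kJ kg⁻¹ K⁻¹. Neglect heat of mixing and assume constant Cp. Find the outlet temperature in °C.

No heat crosses the boundary, so H_out = H_in.
T_out = Σ ṁᵢCp,ᵢTᵢ / Σ ṁᵢCp,ᵢ
      = 3073.2 / 47.555 = 64.623 °C

T_out = 64.6 °C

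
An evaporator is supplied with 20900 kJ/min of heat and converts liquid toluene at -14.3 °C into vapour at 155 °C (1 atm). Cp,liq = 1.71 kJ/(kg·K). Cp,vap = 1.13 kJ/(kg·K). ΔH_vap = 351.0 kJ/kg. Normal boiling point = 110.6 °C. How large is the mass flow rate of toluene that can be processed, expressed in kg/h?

Δh = 1.71×(110.6−-14.3) + 351.0 + 1.13×(155−110.6) = 614.75 kJ/kg
Q = 20900 kJ/min = 348.33 kJ/s = 1.254e+06 kJ/h
ṁ = Q/Δh = 1.254e+06 / 614.75 = 2039.9 kg/h

ṁ = 2040 kg/h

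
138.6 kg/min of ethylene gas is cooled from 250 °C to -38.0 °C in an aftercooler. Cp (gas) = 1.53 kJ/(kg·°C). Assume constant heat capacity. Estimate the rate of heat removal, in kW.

Q_c = 1020 kW

Q = ṁ·Cp·ΔT = 138.6 × 1.53 × (-38.0 − 250) = -61073 kJ/min
Converting: 61073 / 60 s = 1017.9 kW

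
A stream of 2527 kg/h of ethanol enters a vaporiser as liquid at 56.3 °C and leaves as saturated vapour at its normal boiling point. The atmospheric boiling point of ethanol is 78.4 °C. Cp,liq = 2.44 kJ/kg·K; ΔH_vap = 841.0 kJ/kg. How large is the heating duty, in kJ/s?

liquid 56.3→78.4 °C: 53.924 kJ/kg
vaporisation at 78.4 °C: 841 kJ/kg
Δh = 53.924 + 841 = 894.92 kJ/kg
Q = ṁ·Δh = 2527 kg/h × 894.92 kJ/kg = 2.2615e+06 kJ/h
|Q| = 628.19 kW

Q = 628 kJ/s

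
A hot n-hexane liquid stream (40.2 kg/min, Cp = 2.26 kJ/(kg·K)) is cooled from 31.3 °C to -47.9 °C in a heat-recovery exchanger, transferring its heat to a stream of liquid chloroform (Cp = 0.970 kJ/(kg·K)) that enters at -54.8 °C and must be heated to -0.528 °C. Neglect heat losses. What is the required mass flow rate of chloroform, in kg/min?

Heat released by hot stream: Q = 40.2 × 2.26 × (31.3 − -47.9) = 7195.5 kJ/min
Energy balance on cold side (adiabatic exchanger): Q = ṁ_c·Cp_c·(T_c,out − T_c,in)
ṁ_c = 7195.5 / [0.970 × (-0.528 − -54.8)] = 136.68 kg/min

ṁ_c = 137 kg/min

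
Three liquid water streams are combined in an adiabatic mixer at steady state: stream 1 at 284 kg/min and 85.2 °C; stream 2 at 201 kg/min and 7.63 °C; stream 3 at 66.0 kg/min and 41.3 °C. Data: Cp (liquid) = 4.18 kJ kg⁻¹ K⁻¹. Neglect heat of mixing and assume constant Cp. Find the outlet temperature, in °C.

T_out = 51.6 °C

Energy balance with Q = 0: Σ ṁᵢCp,ᵢ(T_out − Tᵢ) = 0
T_out = Σ ṁᵢCp,ᵢTᵢ / Σ ṁᵢCp,ᵢ
      = 118950 / 2303.2 = 51.645 °C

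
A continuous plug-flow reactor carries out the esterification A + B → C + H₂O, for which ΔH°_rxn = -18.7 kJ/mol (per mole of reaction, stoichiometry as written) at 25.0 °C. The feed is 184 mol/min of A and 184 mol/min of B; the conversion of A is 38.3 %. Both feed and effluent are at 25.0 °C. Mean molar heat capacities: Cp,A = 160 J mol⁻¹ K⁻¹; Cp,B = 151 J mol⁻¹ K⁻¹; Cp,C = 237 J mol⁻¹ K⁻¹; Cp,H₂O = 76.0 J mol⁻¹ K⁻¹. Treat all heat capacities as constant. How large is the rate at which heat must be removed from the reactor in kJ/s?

Extent of reaction ξ = 0.383 × 184 = 70.472 mol/min
Reaction term: ξ·ΔH°_rxn = 70.472 × -18.7 = -1317.8 kJ/min
Q = ΔH = -1317.8 kJ/min = -21.964 kW
Heat removed = 21.964 kJ/s

Q_out = 22.0 kJ/s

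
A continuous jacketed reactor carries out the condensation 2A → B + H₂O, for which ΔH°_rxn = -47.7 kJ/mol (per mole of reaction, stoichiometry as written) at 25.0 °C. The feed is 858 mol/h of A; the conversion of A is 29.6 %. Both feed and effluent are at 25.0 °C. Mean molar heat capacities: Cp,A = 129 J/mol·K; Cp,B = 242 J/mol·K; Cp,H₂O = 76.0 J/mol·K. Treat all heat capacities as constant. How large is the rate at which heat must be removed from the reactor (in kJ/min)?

Extent of reaction ξ = 0.296 × 858 / 2 = 126.98 mol/h
Reaction term: ξ·ΔH°_rxn = 126.98 × -47.7 = -6057.1 kJ/h
Q = ΔH = -6057.1 kJ/h = -1.6825 kW
Heat removed = 100.95 kJ/min

Q_out = 101 kJ/min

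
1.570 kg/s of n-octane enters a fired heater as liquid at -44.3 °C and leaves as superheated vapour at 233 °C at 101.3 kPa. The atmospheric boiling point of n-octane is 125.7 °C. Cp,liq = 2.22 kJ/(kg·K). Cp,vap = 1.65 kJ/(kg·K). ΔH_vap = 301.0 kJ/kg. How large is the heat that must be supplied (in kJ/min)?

liquid -44.3→125.7 °C: 377.4 kJ/kg
vaporisation at 125.7 °C: 301 kJ/kg
vapour 125.7→233 °C: 177.04 kJ/kg
Δh = 377.4 + 301 + 177.04 = 855.45 kJ/kg
Q = ṁ·Δh = 1.570 kg/s × 855.45 kJ/kg = 1343 kJ/s
|Q| = 1343 kW = 80583 kJ/min

Q = 80600 kJ/min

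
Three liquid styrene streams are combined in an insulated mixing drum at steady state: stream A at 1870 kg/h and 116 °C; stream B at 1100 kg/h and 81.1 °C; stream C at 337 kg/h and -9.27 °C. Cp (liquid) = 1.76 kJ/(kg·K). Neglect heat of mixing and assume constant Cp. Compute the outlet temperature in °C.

Adiabatic, steady state ⇒ Σ ṁᵢCp,ᵢ(T_out − Tᵢ) = 0
T_out = Σ ṁᵢCp,ᵢTᵢ / Σ ṁᵢCp,ᵢ
      = 533290 / 5820.3 = 91.626 °C

T_out = 91.6 °C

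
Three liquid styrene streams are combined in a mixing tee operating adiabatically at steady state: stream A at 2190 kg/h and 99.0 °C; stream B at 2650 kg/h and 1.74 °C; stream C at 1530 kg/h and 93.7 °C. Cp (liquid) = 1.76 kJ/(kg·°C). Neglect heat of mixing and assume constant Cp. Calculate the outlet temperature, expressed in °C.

Adiabatic, steady state ⇒ Σ ṁᵢCp,ᵢ(T_out − Tᵢ) = 0
T_out = Σ ṁᵢCp,ᵢTᵢ / Σ ṁᵢCp,ᵢ
      = 642020 / 11211 = 57.266 °C

T_out = 57.3 °C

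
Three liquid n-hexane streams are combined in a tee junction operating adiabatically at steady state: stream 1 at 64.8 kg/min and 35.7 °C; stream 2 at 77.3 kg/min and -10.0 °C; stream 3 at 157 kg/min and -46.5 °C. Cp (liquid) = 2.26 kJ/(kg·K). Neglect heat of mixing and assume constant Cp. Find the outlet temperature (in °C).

Energy balance with Q = 0: Σ ṁᵢCp,ᵢ(T_out − Tᵢ) = 0
Σ ṁᵢCp,ᵢTᵢ = 64.8×2.26×35.7 + 77.3×2.26×-10.0 + 157×2.26×-46.5 = -13018
Σ ṁᵢCp,ᵢ = 64.8×2.26 + 77.3×2.26 + 157×2.26 = 675.97
T_out = -13018 / 675.97 = -19.258 °C

T_out = -19.3 °C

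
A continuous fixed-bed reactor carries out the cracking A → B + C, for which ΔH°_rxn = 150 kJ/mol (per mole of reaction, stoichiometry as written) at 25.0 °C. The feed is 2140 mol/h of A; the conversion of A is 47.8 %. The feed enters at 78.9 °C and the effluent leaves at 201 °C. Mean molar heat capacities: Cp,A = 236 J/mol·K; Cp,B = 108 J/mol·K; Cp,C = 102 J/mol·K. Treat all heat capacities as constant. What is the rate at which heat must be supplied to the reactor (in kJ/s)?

Q_in = 58.5 kJ/s

Extent of reaction ξ = 0.478 × 2140 = 1022.9 mol/h
Reaction term: ξ·ΔH°_rxn = 1022.9 × 150 = 153440 kJ/h
Sensible, feed 78.9→25 °C: -27222 kJ/h
Outlet flows (mol/h): A 1117.1, B 1022.9, C 1022.9
Sensible, products 25→201 °C: 84206 kJ/h
Q = ΔH = 210420 kJ/h = 58.451 kW
Heat supplied = 58.451 kJ/s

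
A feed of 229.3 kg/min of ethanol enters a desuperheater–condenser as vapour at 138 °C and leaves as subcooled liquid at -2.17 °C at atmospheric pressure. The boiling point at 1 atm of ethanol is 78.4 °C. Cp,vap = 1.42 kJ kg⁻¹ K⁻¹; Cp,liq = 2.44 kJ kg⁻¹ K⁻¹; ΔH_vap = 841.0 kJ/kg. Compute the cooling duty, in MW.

vapour 138→78.4 °C: -84.632 kJ/kg
condensation at 78.4 °C: -841 kJ/kg
liquid 78.4→-2.17 °C: -196.59 kJ/kg
Δh = -84.632 + -841 + -196.59 = -1122.2 kJ/kg
Q = ṁ·Δh = 229.3 kg/min × -1122.2 kJ/kg = -257330 kJ/min
|Q| = 4288.8 kW = 4.2888 MW

Q_c = 4.29 MW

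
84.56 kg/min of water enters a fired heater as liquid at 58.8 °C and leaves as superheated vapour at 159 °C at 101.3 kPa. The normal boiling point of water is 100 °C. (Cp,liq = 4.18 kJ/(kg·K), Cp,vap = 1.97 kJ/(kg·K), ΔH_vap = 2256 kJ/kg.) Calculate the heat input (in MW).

Q = 3.59 MW

liquid 58.8→100 °C: 172.22 kJ/kg
vaporisation at 100 °C: 2256 kJ/kg
vapour 100→159 °C: 116.23 kJ/kg
Δh = 172.22 + 2256 + 116.23 = 2544.4 kJ/kg
Q = ṁ·Δh = 84.56 kg/min × 2544.4 kJ/kg = 215160 kJ/min
|Q| = 3586 kW = 3.586 MW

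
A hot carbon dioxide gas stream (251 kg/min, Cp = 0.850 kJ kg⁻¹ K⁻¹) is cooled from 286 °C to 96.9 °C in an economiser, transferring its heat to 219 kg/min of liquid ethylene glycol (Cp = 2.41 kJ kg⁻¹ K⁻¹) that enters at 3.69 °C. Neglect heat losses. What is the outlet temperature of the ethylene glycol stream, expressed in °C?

Heat released by hot stream: Q = 251 × 0.850 × (286 − 96.9) = 40344 kJ/min
Energy balance on cold side (adiabatic exchanger): Q = ṁ_c·Cp_c·(T_c,out − T_c,in)
T_c,out = 3.69 + 40344/(219 × 2.41) = 80.13 °C

T_c,out = 80.1 °C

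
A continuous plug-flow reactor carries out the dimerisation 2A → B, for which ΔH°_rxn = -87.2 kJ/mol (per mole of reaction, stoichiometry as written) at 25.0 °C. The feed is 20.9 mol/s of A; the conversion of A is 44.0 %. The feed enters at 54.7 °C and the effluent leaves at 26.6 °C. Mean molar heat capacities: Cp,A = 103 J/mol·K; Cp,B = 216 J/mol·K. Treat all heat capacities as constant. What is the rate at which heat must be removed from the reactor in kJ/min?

Extent of reaction ξ = 0.440 × 20.9 / 2 = 4.598 mol/s
Reaction term: ξ·ΔH°_rxn = 4.598 × -87.2 = -400.95 kJ/s
Sensible, feed 54.7→25 °C: -63.935 kJ/s
Outlet flows (mol/s): A 11.704, B 4.598
Sensible, products 25→26.6 °C: 3.5179 kJ/s
Q = ΔH = -461.36 kJ/s = -461.36 kW
Heat removed = 27682 kJ/min

Q_out = 27700 kJ/min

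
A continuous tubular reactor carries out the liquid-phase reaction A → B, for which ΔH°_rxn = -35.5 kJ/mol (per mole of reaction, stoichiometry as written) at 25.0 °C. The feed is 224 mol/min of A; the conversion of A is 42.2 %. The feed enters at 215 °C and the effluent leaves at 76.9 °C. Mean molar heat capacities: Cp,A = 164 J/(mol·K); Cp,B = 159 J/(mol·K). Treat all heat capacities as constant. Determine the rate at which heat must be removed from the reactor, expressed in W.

Extent of reaction ξ = 0.422 × 224 = 94.528 mol/min
Reaction term: ξ·ΔH°_rxn = 94.528 × -35.5 = -3355.7 kJ/min
Sensible, feed 215→25 °C: -6979.8 kJ/min
Outlet flows (mol/min): A 129.47, B 94.528
Sensible, products 25→76.9 °C: 1882.1 kJ/min
Q = ΔH = -8453.5 kJ/min = -140.89 kW
Heat removed = 140890 W

Q_out = 141000 W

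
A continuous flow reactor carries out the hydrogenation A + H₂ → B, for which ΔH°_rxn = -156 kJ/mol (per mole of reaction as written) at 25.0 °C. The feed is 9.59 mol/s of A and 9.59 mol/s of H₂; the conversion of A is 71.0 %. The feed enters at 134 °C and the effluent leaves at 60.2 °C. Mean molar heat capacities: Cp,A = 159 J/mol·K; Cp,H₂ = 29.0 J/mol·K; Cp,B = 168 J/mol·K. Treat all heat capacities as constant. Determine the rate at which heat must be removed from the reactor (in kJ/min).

Q_out = 72000 kJ/min

Extent of reaction ξ = 0.710 × 9.59 = 6.8089 mol/s
Reaction term: ξ·ΔH°_rxn = 6.8089 × -156 = -1062.2 kJ/s
Sensible, feed 134→25 °C: -196.52 kJ/s
Outlet flows (mol/s): A 2.7811, H₂ 2.7811, B 6.8089
Sensible, products 25→60.2 °C: 58.669 kJ/s
Q = ΔH = -1200 kJ/s = -1200 kW
Heat removed = 72002 kJ/min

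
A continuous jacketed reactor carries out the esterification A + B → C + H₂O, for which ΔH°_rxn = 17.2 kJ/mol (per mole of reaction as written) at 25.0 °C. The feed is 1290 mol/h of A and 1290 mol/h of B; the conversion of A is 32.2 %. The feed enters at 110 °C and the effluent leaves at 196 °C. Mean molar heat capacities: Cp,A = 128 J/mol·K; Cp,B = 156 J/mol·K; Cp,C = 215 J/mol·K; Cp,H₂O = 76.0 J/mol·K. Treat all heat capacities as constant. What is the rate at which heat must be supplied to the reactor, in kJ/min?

Extent of reaction ξ = 0.322 × 1290 = 415.38 mol/h
Reaction term: ξ·ΔH°_rxn = 415.38 × 17.2 = 7144.5 kJ/h
Sensible, feed 110→25 °C: -31141 kJ/h
Outlet flows (mol/h): A 874.62, B 874.62, C 415.38, H₂O 415.38
Sensible, products 25→196 °C: 63145 kJ/h
Q = ΔH = 39149 kJ/h = 10.875 kW
Heat supplied = 652.48 kJ/min

Q_in = 652 kJ/min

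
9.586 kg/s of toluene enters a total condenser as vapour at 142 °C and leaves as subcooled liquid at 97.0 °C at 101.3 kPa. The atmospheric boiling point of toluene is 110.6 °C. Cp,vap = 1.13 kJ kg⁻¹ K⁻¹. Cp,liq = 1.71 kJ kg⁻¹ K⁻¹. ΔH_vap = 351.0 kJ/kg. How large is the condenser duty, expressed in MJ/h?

Q_c = 14100 MJ/h

vapour 142→110.6 °C: -35.482 kJ/kg
condensation at 110.6 °C: -351 kJ/kg
liquid 110.6→97.0 °C: -23.256 kJ/kg
Δh = -35.482 + -351 + -23.256 = -409.74 kJ/kg
Q = ṁ·Δh = 9.586 kg/s × -409.74 kJ/kg = -3927.7 kJ/s
|Q| = 3927.7 kW = 14140 MJ/h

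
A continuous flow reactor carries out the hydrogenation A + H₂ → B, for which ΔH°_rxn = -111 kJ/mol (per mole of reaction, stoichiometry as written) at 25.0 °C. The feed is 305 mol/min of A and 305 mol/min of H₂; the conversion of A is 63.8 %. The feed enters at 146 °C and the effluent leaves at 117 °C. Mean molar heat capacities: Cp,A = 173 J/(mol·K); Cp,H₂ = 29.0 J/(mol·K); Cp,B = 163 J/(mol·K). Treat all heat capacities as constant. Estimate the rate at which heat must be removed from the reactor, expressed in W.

Q_out = 401000 W

Extent of reaction ξ = 0.638 × 305 = 194.59 mol/min
Reaction term: ξ·ΔH°_rxn = 194.59 × -111 = -21599 kJ/min
Sensible, feed 146→25 °C: -7454.8 kJ/min
Outlet flows (mol/min): A 110.41, H₂ 110.41, B 194.59
Sensible, products 25→117 °C: 4969.9 kJ/min
Q = ΔH = -24084 kJ/min = -401.41 kW
Heat removed = 401410 W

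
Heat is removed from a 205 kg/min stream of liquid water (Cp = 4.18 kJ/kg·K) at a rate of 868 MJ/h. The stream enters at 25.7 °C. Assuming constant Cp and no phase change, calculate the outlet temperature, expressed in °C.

T_out = 8.82 °C

Q = 868 MJ/h = 14467 kJ/min
ΔT = Q/(ṁ·Cp) = 14467/(205×4.18) = 16.883 K
T_out = 25.7 − 16.883 = 8.8174 °C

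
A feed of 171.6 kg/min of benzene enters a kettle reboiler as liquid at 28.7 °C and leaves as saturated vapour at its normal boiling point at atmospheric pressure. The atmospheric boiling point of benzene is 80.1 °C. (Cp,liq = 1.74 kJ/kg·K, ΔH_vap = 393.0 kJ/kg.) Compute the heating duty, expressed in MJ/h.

Q = 4970 MJ/h

liquid 28.7→80.1 °C: 89.436 kJ/kg
vaporisation at 80.1 °C: 393 kJ/kg
Δh = 89.436 + 393 = 482.44 kJ/kg
Q = ṁ·Δh = 171.6 kg/min × 482.44 kJ/kg = 82786 kJ/min
|Q| = 1379.8 kW = 4967.2 MJ/h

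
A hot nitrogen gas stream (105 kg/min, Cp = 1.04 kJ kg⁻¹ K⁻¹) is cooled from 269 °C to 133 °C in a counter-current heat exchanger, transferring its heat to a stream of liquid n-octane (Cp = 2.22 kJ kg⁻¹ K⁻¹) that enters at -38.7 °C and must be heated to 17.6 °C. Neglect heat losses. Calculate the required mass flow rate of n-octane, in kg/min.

ṁ_c = 119 kg/min

Heat released by hot stream: Q = 105 × 1.04 × (269 − 133) = 14851 kJ/min
Energy balance on cold side (adiabatic exchanger): Q = ṁ_c·Cp_c·(T_c,out − T_c,in)
ṁ_c = 14851 / [2.22 × (17.6 − -38.7)] = 118.82 kg/min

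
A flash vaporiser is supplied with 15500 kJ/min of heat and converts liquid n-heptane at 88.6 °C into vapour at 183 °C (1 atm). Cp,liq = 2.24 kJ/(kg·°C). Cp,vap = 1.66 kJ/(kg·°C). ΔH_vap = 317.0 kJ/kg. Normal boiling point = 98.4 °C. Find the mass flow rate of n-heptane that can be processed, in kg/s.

ṁ = 0.539 kg/s

Δh = 2.24×(98.4−88.6) + 317.0 + 1.66×(183−98.4) = 479.39 kJ/kg
Q = 15500 kJ/min = 258.33 kJ/s = 258.33 kJ/s
ṁ = Q/Δh = 258.33 / 479.39 = 0.53888 kg/s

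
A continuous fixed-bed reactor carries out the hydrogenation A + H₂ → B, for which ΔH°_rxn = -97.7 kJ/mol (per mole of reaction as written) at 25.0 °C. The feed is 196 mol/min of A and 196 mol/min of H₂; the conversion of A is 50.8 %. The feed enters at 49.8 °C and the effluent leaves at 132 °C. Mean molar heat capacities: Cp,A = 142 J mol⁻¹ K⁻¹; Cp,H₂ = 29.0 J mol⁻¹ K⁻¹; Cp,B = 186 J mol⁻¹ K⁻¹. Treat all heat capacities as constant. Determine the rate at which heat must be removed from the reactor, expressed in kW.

Q_out = 114 kW

Extent of reaction ξ = 0.508 × 196 = 99.568 mol/min
Reaction term: ξ·ΔH°_rxn = 99.568 × -97.7 = -9727.8 kJ/min
Sensible, feed 49.8→25 °C: -831.2 kJ/min
Outlet flows (mol/min): A 96.432, H₂ 96.432, B 99.568
Sensible, products 25→132 °C: 3746 kJ/min
Q = ΔH = -6813 kJ/min = -113.55 kW
Heat removed = 113.55 kW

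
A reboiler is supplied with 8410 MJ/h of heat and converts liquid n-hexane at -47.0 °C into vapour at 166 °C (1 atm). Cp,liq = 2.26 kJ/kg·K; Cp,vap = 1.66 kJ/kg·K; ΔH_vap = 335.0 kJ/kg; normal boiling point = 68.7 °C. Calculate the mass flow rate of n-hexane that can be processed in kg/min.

ṁ = 185 kg/min

Δh = 2.26×(68.7−-47.0) + 335.0 + 1.66×(166−68.7) = 758 kJ/kg
Q = 8410 MJ/h = 2336.1 kJ/s = 140170 kJ/min
ṁ = Q/Δh = 140170 / 758 = 184.92 kg/min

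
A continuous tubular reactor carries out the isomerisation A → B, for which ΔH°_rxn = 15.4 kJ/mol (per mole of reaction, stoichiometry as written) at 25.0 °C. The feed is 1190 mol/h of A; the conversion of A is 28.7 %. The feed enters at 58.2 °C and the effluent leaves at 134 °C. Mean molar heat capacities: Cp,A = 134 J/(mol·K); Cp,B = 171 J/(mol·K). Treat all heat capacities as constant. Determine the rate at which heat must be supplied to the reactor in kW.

Q_in = 5.20 kW

Extent of reaction ξ = 0.287 × 1190 = 341.53 mol/h
Reaction term: ξ·ΔH°_rxn = 341.53 × 15.4 = 5259.6 kJ/h
Sensible, feed 58.2→25 °C: -5294.1 kJ/h
Outlet flows (mol/h): A 848.47, B 341.53
Sensible, products 25→134 °C: 18759 kJ/h
Q = ΔH = 18724 kJ/h = 5.2011 kW
Heat supplied = 5.2011 kW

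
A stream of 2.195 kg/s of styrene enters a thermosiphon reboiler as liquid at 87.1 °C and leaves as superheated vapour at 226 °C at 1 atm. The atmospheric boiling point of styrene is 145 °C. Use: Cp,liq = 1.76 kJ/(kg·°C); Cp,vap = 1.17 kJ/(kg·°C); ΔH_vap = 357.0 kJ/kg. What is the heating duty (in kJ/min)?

Q = 72900 kJ/min

liquid 87.1→145 °C: 101.9 kJ/kg
vaporisation at 145 °C: 357 kJ/kg
vapour 145→226 °C: 94.77 kJ/kg
Δh = 101.9 + 357 + 94.77 = 553.67 kJ/kg
Q = ṁ·Δh = 2.195 kg/s × 553.67 kJ/kg = 1215.3 kJ/s
|Q| = 1215.3 kW = 72919 kJ/min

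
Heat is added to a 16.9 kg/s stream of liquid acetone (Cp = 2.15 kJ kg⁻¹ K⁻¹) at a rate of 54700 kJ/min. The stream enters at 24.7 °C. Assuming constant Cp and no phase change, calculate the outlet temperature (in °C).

T_out = 49.8 °C

Q = 54700 kJ/min = 911.67 kJ/s
ΔT = Q/(ṁ·Cp) = 911.67/(16.9×2.15) = 25.091 K
T_out = 24.7 + 25.091 = 49.791 °C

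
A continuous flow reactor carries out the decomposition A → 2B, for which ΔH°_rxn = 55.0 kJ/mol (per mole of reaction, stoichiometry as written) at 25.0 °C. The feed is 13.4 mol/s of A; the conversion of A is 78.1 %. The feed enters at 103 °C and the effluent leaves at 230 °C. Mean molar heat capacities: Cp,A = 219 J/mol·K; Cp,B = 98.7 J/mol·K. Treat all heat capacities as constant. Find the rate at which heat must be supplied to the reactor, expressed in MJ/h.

Extent of reaction ξ = 0.781 × 13.4 = 10.465 mol/s
Reaction term: ξ·ΔH°_rxn = 10.465 × 55.0 = 575.6 kJ/s
Sensible, feed 103→25 °C: -228.9 kJ/s
Outlet flows (mol/s): A 2.9346, B 20.931
Sensible, products 25→230 °C: 555.25 kJ/s
Q = ΔH = 901.95 kJ/s = 901.95 kW
Heat supplied = 3247 MJ/h

Q_in = 3250 MJ/h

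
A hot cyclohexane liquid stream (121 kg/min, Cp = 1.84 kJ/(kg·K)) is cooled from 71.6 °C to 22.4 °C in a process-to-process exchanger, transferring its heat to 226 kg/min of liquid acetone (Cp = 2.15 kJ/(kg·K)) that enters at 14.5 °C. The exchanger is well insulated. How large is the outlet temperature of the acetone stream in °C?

Heat released by hot stream: Q = 121 × 1.84 × (71.6 − 22.4) = 10954 kJ/min
Energy balance on cold side (adiabatic exchanger): Q = ṁ_c·Cp_c·(T_c,out − T_c,in)
T_c,out = 14.5 + 10954/(226 × 2.15) = 37.044 °C

T_c,out = 37.0 °C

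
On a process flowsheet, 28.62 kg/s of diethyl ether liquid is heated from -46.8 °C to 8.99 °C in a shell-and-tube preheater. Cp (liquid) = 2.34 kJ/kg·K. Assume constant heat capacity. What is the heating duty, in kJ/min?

Q = ṁ·Cp·ΔT = 28.62 × 2.34 × (8.99 − -46.8) = 3736.3 kJ/s
Heating duty = 224180 kJ/min

Q = 224000 kJ/min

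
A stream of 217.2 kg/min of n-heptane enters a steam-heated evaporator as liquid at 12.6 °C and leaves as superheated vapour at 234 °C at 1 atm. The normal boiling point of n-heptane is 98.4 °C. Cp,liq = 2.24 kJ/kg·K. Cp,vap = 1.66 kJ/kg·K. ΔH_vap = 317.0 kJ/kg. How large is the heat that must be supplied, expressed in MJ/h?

liquid 12.6→98.4 °C: 192.19 kJ/kg
vaporisation at 98.4 °C: 317 kJ/kg
vapour 98.4→234 °C: 225.1 kJ/kg
Δh = 192.19 + 317 + 225.1 = 734.29 kJ/kg
Q = ṁ·Δh = 217.2 kg/min × 734.29 kJ/kg = 159490 kJ/min
|Q| = 2658.1 kW = 9569.2 MJ/h

Q = 9570 MJ/h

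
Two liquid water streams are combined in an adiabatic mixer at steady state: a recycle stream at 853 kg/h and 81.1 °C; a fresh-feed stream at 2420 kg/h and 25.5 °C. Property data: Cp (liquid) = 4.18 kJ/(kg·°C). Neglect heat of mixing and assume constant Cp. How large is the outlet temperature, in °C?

T_out = 40.0 °C

No heat crosses the boundary, so H_out = H_in.
T_out = Σ ṁᵢCp,ᵢTᵢ / Σ ṁᵢCp,ᵢ
      = 547110 / 13681 = 39.99 °C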